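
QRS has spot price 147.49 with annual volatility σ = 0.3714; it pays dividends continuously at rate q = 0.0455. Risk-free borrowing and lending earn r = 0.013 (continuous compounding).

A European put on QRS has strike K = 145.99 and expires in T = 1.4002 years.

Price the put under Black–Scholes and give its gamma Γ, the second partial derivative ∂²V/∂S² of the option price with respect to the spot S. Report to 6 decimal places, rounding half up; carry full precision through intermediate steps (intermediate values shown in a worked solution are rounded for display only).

price = 27.063836
Γ = 0.005719

σ√T = 0.3714·√1.4002 = 0.439478
d₁ = (ln(S/K) + (r−q+σ²/2)T) / (σ√T) = (ln(147.49/145.99) + (0.013−0.0455+0.3714²/2)·1.4002) / 0.439478 = (0.010222 + 0.051064) / 0.439478 = 0.139452
d₂ = d₁ − σ√T = 0.139452 − 0.439478 = -0.300026
e^{−rT} = 0.981962
e^{−qT} = 0.938278
N(−d₁) = 0.444546,  N(−d₂) = 0.617921
Put price V = K·e^{−rT}·N(−d₂) − S·e^{−qT}·N(−d₁) = 88.583110 − 61.519274 = 27.063836
φ(d₁) = (1/√(2π))·e^{−d₁²/2} = 0.395082
Γ = e^{−qT}·φ(d₁) / (S·σ·√T) = 0.005719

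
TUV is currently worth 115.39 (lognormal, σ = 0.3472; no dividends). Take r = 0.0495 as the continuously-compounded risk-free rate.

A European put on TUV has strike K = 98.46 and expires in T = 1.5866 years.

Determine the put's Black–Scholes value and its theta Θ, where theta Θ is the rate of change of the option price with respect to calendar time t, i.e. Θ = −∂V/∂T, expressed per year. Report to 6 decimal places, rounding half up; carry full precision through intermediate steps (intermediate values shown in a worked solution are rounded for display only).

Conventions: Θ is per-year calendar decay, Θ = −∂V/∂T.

σ√T = 0.3472·√1.5866 = 0.437334
d₁ = (ln(S/K) + (r+σ²/2)T) / (σ√T) = (ln(115.39/98.46) + (0.0495+0.3472²/2)·1.5866) / 0.437334 = (0.158667 + 0.174167) / 0.437334 = 0.761053
d₂ = d₁ − σ√T = 0.761053 − 0.437334 = 0.323719
e^{−rT} = 0.924468
N(−d₁) = 0.223313,  N(−d₂) = 0.373075
Put price V = K·e^{−rT}·N(−d₂) − S·N(−d₁) = 33.958488 − 25.768044 = 8.190445
φ(d₁) = (1/√(2π))·e^{−d₁²/2} = 0.298633
Θ = −S·φ(d₁)·σ/(2√T) + r·K·e^{−rT}·N(−d₂) = −4.749218 + 1.680945 = -3.068273

price = 8.190445
Θ = -3.068273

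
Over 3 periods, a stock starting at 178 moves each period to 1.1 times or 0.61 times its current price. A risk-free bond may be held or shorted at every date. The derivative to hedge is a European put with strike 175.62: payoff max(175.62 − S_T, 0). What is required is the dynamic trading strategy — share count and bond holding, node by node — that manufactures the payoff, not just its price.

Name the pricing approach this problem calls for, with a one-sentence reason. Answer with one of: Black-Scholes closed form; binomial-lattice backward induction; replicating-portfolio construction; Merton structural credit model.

framework: replicating-portfolio construction

Key observation: since the answer must list Δ and B at each node of the 1.1/0.61 lattice on 178, the replicating-portfolio method — solving the two-state system at every node — is the one that applies.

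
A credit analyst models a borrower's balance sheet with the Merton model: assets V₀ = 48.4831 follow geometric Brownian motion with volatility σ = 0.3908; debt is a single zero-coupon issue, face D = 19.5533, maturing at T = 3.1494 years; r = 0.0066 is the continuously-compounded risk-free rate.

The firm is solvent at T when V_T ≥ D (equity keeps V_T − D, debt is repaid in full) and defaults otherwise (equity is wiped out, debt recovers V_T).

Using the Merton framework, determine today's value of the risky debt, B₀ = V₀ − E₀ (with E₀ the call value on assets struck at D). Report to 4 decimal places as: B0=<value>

Work the structural quantities from V₀ = 48.4831 against face 19.5533:
d₁ = [ln(V₀/D) + (r + σ²/2)T] / (σ√T)
   = [ln(48.4831/19.5533) + (0.0066 + 0.5·0.3908²)·3.1494] / (0.3908·√3.1494)
   = [0.908071 + 0.261282] / 0.693535 = 1.686076
d₂ = d₁ − σ√T = 1.686076 − 0.693535 = 0.992541
N(d₁) = 0.954109,  N(d₂) = 0.839533,  e^(−rT) = 0.979429
E₀ = V₀·N(d₁) − D·e^(−rT)·N(d₂)
   = 48.4831·0.954109 − 19.5533·0.979429·0.839533 = 30.180234
B₀ = V₀ − E₀ = 48.4831 − 30.180234 = 18.302866

B0=18.3029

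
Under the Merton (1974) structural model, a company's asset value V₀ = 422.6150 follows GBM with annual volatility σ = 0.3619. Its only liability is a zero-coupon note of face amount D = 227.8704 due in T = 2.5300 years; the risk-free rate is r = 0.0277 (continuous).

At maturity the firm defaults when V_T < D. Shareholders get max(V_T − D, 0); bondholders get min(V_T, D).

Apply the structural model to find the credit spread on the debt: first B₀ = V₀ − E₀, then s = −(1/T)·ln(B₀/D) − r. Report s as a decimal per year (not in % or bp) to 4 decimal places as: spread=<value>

spread=0.0181

With assets at 422.6150 and a single debt payment of 227.8704 at 2.5300 years:
d₁ = [ln(V₀/D) + (r + σ²/2)T] / (σ√T)
   = [ln(422.6150/227.8704) + (0.0277 + 0.5·0.3619²)·2.5300] / (0.3619·√2.5300)
   = [0.617685 + 0.235760] / 0.575637 = 1.482609
d₂ = d₁ − σ√T = 1.482609 − 0.575637 = 0.906971
N(d₁) = 0.930911,  N(d₂) = 0.817789,  e^(−rT) = 0.932318
E₀ = V₀·N(d₁) − D·e^(−rT)·N(d₂)
   = 422.6150·0.930911 − 227.8704·0.932318·0.817789 = 219.679424
B₀ = V₀ − E₀ = 422.6150 − 219.679424 = 202.935576
spread = −(1/T)·ln(B₀/D) − r = −(1/2.5300)·ln(202.935576/227.8704) − 0.0277 = 0.01810572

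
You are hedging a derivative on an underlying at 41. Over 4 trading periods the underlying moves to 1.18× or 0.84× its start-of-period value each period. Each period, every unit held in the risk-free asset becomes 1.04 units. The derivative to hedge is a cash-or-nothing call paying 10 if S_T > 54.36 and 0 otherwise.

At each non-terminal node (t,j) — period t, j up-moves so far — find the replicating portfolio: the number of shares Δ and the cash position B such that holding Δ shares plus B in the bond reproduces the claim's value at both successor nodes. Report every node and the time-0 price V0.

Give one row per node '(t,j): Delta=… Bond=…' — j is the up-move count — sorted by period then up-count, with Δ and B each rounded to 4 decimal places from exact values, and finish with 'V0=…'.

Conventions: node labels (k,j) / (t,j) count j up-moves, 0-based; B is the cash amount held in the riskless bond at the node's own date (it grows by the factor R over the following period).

Under the risk-neutral measure, an up-move has probability p* = (R−d)/(u−d) = 0.5882 and values discount at R = 1.04.
Expiry values: V(4,0)=0.0000, V(4,1)=0.0000, V(4,2)=0.0000, V(4,3)=10.0000, V(4,4)=10.0000
Node (3,0) S=24.3009: V=(p*·0.0000+(1−p*)·0.0000)/1.04=0.0000; Δ=(0.0000−0.0000)/(28.6750−20.4127)=0.0000; B=V−Δ·S=0.0000
Node (3,1) S=34.1369: V=(p*·0.0000+(1−p*)·0.0000)/1.04=0.0000; Δ=(0.0000−0.0000)/(40.2816−28.6750)=0.0000; B=V−Δ·S=0.0000
Node (3,2) S=47.9543: V=(p*·10.0000+(1−p*)·0.0000)/1.04=5.6561; Δ=(10.0000−0.0000)/(56.5860−40.2816)=0.6133; B=V−Δ·S=-23.7557
Node (3,3) S=67.3643: V=(p*·10.0000+(1−p*)·10.0000)/1.04=9.6154; Δ=(10.0000−10.0000)/(79.4899−56.5860)=0.0000; B=V−Δ·S=9.6154
Node (2,0) S=28.9296: V=(p*·0.0000+(1−p*)·0.0000)/1.04=0.0000; Δ=(0.0000−0.0000)/(34.1369−24.3009)=0.0000; B=V−Δ·S=0.0000
Node (2,1) S=40.6392: V=(p*·5.6561+(1−p*)·0.0000)/1.04=3.1992; Δ=(5.6561−0.0000)/(47.9543−34.1369)=0.4093; B=V−Δ·S=-13.4365
Node (2,2) S=57.0884: V=(p*·9.6154+(1−p*)·5.6561)/1.04=7.6780; Δ=(9.6154−5.6561)/(67.3643−47.9543)=0.2040; B=V−Δ·S=-3.9670
Node (1,0) S=34.4400: V=(p*·3.1992+(1−p*)·0.0000)/1.04=1.8095; Δ=(3.1992−0.0000)/(40.6392−28.9296)=0.2732; B=V−Δ·S=-7.5998
Node (1,1) S=48.3800: V=(p*·7.6780+(1−p*)·3.1992)/1.04=5.6094; Δ=(7.6780−3.1992)/(57.0884−40.6392)=0.2723; B=V−Δ·S=-7.5636
Node (0,0) S=41.0000: V=(p*·5.6094+(1−p*)·1.8095)/1.04=3.8891; Δ=(5.6094−1.8095)/(48.3800−34.4400)=0.2726; B=V−Δ·S=-7.2870
Verification: the root portfolio costs Δ(0,0)·S0 + B(0,0) = 3.8891, matching V0.

(0,0): Delta=0.2726 Bond=-7.2870
(1,0): Delta=0.2732 Bond=-7.5998
(1,1): Delta=0.2723 Bond=-7.5636
(2,0): Delta=0.0000 Bond=0.0000
(2,1): Delta=0.4093 Bond=-13.4365
(2,2): Delta=0.2040 Bond=-3.9670
(3,0): Delta=0.0000 Bond=0.0000
(3,1): Delta=0.0000 Bond=0.0000
(3,2): Delta=0.6133 Bond=-23.7557
(3,3): Delta=0.0000 Bond=9.6154
V0=3.8891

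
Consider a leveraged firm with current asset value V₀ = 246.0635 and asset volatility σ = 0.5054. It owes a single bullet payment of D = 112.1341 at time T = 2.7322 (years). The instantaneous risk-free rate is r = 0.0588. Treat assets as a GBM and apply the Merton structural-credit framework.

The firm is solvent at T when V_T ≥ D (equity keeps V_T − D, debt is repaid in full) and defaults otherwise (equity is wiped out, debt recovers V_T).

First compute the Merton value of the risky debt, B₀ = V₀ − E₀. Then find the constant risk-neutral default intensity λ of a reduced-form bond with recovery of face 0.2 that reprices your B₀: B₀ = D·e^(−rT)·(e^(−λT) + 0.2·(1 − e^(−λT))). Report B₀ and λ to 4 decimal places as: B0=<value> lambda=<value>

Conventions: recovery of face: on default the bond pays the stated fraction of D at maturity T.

Equity is a call on the firm's assets struck at D = 112.1341:
d₁ = [ln(V₀/D) + (r + σ²/2)T] / (σ√T)
   = [ln(246.0635/112.1341) + (0.0588 + 0.5·0.5054²)·2.7322] / (0.5054·√2.7322)
   = [0.785894 + 0.509595] / 0.835394 = 1.550752
d₂ = d₁ − σ√T = 1.550752 − 0.835394 = 0.715358
N(d₁) = 0.939519,  N(d₂) = 0.762806,  e^(−rT) = 0.851587
E₀ = V₀·N(d₁) − D·e^(−rT)·N(d₂)
   = 246.0635·0.939519 − 112.1341·0.851587·0.762806 = 158.339597
B₀ = V₀ − E₀ = 246.0635 − 158.339597 = 87.723903
e^(−λT) = (B₀·e^(rT)/D − 0.2)/(1 − 0.2) = (87.7239·1.174278/112.1341 − 0.2)/0.8 = 0.89831519
λ = −ln(0.89831519)/2.7322 = 0.039248

B0=87.7239 lambda=0.0392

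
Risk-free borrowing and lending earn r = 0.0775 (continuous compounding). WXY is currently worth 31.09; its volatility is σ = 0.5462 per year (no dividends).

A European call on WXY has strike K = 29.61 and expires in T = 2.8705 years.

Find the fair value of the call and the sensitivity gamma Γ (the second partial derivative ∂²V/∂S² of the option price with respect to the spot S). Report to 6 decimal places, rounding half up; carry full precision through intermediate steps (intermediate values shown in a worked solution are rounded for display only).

price = 13.842483
Γ = 0.010421

σ√T = 0.5462·√2.8705 = 0.925402
d₁ = (ln(S/K) + (r+σ²/2)T) / (σ√T) = (ln(31.09/29.61) + (0.0775+0.5462²/2)·2.8705) / 0.925402 = (0.048774 + 0.650648) / 0.925402 = 0.755804
d₂ = d₁ − σ√T = 0.755804 − 0.925402 = -0.169598
e^{−rT} = 0.800544
N(d₁) = 0.775117,  N(d₂) = 0.432663
Call price V = S·N(d₁) − K·e^{−rT}·N(d₂) = 24.098374 − 10.255891 = 13.842483
φ(d₁) = (1/√(2π))·e^{−d₁²/2} = 0.299824
Γ = φ(d₁) / (S·σ·√T) = 0.010421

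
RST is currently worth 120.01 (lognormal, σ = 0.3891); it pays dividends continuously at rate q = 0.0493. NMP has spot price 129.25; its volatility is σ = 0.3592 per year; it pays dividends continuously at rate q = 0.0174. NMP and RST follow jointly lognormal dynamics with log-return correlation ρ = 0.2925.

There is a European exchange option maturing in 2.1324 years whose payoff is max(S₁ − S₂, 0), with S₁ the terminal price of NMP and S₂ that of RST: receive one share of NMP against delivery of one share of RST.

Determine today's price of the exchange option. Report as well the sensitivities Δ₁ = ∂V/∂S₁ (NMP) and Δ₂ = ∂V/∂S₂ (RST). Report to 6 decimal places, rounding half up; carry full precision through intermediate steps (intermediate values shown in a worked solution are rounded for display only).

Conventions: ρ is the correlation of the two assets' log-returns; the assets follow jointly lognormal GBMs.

σ_eff = √(σ₁² + σ₂² − 2ρσ₁σ₂) = √(0.3592² + 0.3891² − 2·0.2925·0.3592·0.3891) = 0.445714
d₁ = (ln(S₁/S₂) + (q₂ − q₁ + σ_eff²/2)T) / (σ_eff√T) = (ln(129.25/120.01) + (0.0493 − 0.0174 + 0.099331)·2.1324) / 0.650865 = 0.543906
d₂ = d₁ − σ_eff√T = 0.543906 − 0.650865 = -0.106958
N(d₁) = 0.706747,  N(d₂) = 0.457411
V = S₁·e^{−q₁T}·N(d₁) − S₂·e^{−q₂T}·N(d₂) = 88.019843 − 49.416026 = 38.603817
Key observation: pricing in RST-units makes this a unit-strike call on the ratio S₁/S₂ — the risk-free rate cancels and cannot affect the value.
Δ₁ = e^{−q₁T}·N(d₁) = 0.681005;  Δ₂ = −e^{−q₂T}·N(d₂) = -0.411766

exchange price = 38.603817
Δ1 = 0.681005
Δ2 = -0.411766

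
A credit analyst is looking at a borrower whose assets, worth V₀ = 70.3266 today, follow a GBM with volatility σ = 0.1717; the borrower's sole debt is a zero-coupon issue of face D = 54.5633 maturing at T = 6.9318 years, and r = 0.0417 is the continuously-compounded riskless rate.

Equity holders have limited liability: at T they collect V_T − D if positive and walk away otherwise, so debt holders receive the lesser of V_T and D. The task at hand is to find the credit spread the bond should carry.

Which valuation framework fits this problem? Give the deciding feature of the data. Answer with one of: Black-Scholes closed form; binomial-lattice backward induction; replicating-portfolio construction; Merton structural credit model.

Key observation: with the firm-asset dynamics (V₀ = 70.3266) and a single zero-coupon liability of face 54.5633 given, debt value, spread, and default probability all derive from the option view of the balance sheet.

framework: Merton structural credit model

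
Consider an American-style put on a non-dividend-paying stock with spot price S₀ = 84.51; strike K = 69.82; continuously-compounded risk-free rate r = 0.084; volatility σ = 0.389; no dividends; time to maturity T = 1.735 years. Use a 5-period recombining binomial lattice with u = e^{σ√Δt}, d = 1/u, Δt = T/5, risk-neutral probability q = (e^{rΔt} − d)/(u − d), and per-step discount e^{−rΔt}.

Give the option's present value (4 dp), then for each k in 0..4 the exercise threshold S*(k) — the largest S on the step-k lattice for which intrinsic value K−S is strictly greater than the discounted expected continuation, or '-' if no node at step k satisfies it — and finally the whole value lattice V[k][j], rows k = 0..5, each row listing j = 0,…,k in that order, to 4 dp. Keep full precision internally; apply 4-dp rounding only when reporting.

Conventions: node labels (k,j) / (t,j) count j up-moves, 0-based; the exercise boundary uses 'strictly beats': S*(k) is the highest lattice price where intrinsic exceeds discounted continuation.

Δt=0.34700, u=1.25753, d=0.79521, q=0.50694, disc=e^(-rΔt)=0.97127
k=5 terminal: V=max(K-S,0) → 42.9467 27.3232 2.6167 0.0000 0.0000 0.0000
k=4: j=0 S=33.7939 intr=36.0261 cont=34.0203 V=36.0261[EX]; j=1 S=53.4409 intr=16.3791 cont=14.3734 V=16.3791[EX]; j=2 S=84.5100 intr=0.0000 cont=1.2531 V=1.2531[hold]; j=3 S=133.6419 intr=0.0000 cont=0.0000 V=0.0000[hold]; j=4 S=211.3379 intr=0.0000 cont=0.0000 V=0.0000[hold]  S*(4)=53.4409
k=3: j=0 S=42.4968 intr=27.3232 cont=25.3175 V=27.3232[EX]; j=1 S=67.2033 intr=2.6167 cont=8.4609 V=8.4609[hold]; j=2 S=106.2736 intr=0.0000 cont=0.6001 V=0.6001[hold]; j=3 S=168.0583 intr=0.0000 cont=0.0000 V=0.0000[hold]  S*(3)=42.4968
k=2: j=0 S=53.4409 intr=16.3791 cont=17.2510 V=17.2510[hold]; j=1 S=84.5100 intr=0.0000 cont=4.3474 V=4.3474[hold]; j=2 S=133.6419 intr=0.0000 cont=0.2874 V=0.2874[hold]  S*(2)=-
k=1: j=0 S=67.2033 intr=2.6167 cont=10.4020 V=10.4020[hold]; j=1 S=106.2736 intr=0.0000 cont=2.2235 V=2.2235[hold]  S*(1)=-
k=0: j=0 S=84.5100 intr=0.0000 cont=6.0763 V=6.0763[hold]  S*(0)=-

price = 6.0763
boundary = - - - 42.4968 53.4409
tree:
6.0763
10.4020 2.2235
17.2510 4.3474 0.2874
27.3232 8.4609 0.6001 0.0000
36.0261 16.3791 1.2531 0.0000 0.0000
42.9467 27.3232 2.6167 0.0000 0.0000 0.0000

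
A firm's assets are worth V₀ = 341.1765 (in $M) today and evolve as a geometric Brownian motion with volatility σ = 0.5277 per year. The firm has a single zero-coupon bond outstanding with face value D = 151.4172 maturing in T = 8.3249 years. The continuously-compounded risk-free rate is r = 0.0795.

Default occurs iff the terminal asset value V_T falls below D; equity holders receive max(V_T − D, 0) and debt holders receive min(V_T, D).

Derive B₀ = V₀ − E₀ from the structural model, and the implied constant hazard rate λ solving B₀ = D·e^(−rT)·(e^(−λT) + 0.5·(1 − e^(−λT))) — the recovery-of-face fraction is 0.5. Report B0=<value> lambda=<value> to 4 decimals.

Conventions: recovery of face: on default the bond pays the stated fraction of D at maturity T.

Work the structural quantities from V₀ = 341.1765 against face 151.4172:
d₁ = [ln(V₀/D) + (r + σ²/2)T] / (σ√T)
   = [ln(341.1765/151.4172) + (0.0795 + 0.5·0.5277²)·8.3249] / (0.5277·√8.3249)
   = [0.812361 + 1.820936] / 1.522568 = 1.729510
d₂ = d₁ − σ√T = 1.729510 − 1.522568 = 0.206943
N(d₁) = 0.958141,  N(d₂) = 0.581973,  e^(−rT) = 0.515907
E₀ = V₀·N(d₁) − D·e^(−rT)·N(d₂)
   = 341.1765·0.958141 − 151.4172·0.515907·0.581973 = 281.433191
B₀ = V₀ − E₀ = 341.1765 − 281.433191 = 59.743309
e^(−λT) = (B₀·e^(rT)/D − 0.5)/(1 − 0.5) = (59.7433·1.938335/151.4172 − 0.5)/0.5 = 0.52958253
λ = −ln(0.52958253)/8.3249 = 0.076357

B0=59.7433 lambda=0.0764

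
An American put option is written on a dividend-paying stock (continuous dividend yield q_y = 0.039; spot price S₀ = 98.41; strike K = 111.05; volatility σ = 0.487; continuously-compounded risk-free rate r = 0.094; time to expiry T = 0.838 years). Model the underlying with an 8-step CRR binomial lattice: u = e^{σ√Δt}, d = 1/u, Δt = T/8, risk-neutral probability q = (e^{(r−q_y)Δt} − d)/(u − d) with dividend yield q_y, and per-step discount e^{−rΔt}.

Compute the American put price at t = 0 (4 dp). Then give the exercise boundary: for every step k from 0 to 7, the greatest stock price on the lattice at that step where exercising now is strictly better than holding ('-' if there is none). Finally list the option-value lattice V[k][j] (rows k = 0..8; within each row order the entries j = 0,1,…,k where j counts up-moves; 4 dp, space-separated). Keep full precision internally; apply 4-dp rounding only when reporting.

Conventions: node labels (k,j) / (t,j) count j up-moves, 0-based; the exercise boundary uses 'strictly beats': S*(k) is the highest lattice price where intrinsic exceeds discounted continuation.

price = 22.9220
boundary = - - - 61.3312 71.8016 61.3312 71.8016 84.0595
tree:
22.9220
30.6056 15.0359
39.6501 21.3977 8.4250
49.7188 29.5147 13.0086 3.6122
58.6624 39.2484 19.5343 6.1776 0.8958
66.3018 49.7188 28.3219 10.3770 1.7362 0.0000
72.8271 58.6624 39.2484 17.0190 3.3650 0.0000 0.0000
78.4009 66.3018 49.7188 26.9905 6.5218 0.0000 0.0000 0.0000
83.1620 72.8271 58.6624 39.2484 12.6400 0.0000 0.0000 0.0000 0.0000

params: Δt=0.10475 u=1.17072 d=0.85418 q=0.47893 e^(-rΔt)=0.99020
t_8 payoffs: 83.1620 72.8271 58.6624 39.2484 12.6400 0.0000 0.0000 0.0000 0.0000
t_7: node(7,0) S=32.6491 payoff=78.4009 vs cont=77.4460 → 78.4009 [stop]  node(7,1) S=44.7482 payoff=66.3018 vs cont=65.3961 → 66.3018 [stop]  node(7,2) S=61.3312 payoff=49.7188 vs cont=48.8808 → 49.7188 [stop]  node(7,3) S=84.0595 payoff=26.9905 vs cont=26.2452 → 26.9905 [stop]  node(7,4) S=115.2105 payoff=0.0000 vs cont=6.5218 → 6.5218 [wait]  node(7,5) S=157.9055 payoff=0.0000 vs cont=0.0000 → 0.0000 [wait]  node(7,6) S=216.4225 payoff=0.0000 vs cont=0.0000 → 0.0000 [wait]  node(7,7) S=296.6250 payoff=0.0000 vs cont=0.0000 → 0.0000 [wait]  ⇒ S*(7)=84.0595
t_6: node(6,0) S=38.2229 payoff=72.8271 vs cont=71.8949 → 72.8271 [stop]  node(6,1) S=52.3876 payoff=58.6624 vs cont=57.7879 → 58.6624 [stop]  node(6,2) S=71.8016 payoff=39.2484 vs cont=38.4531 → 39.2484 [stop]  node(6,3) S=98.4100 payoff=12.6400 vs cont=17.0190 → 17.0190 [wait]  node(6,4) S=134.8791 payoff=0.0000 vs cont=3.3650 → 3.3650 [wait]  node(6,5) S=184.8629 payoff=0.0000 vs cont=0.0000 → 0.0000 [wait]  node(6,6) S=253.3700 payoff=0.0000 vs cont=0.0000 → 0.0000 [wait]  ⇒ S*(6)=71.8016
t_5: node(5,0) S=44.7482 payoff=66.3018 vs cont=65.3961 → 66.3018 [stop]  node(5,1) S=61.3312 payoff=49.7188 vs cont=48.8808 → 49.7188 [stop]  node(5,2) S=84.0595 payoff=26.9905 vs cont=28.3219 → 28.3219 [wait]  node(5,3) S=115.2105 payoff=0.0000 vs cont=10.3770 → 10.3770 [wait]  node(5,4) S=157.9055 payoff=0.0000 vs cont=1.7362 → 1.7362 [wait]  node(5,5) S=216.4225 payoff=0.0000 vs cont=0.0000 → 0.0000 [wait]  ⇒ S*(5)=61.3312
t_4: node(4,0) S=52.3876 payoff=58.6624 vs cont=57.7879 → 58.6624 [stop]  node(4,1) S=71.8016 payoff=39.2484 vs cont=39.0844 → 39.2484 [stop]  node(4,2) S=98.4100 payoff=12.6400 vs cont=19.5343 → 19.5343 [wait]  node(4,3) S=134.8791 payoff=0.0000 vs cont=6.1776 → 6.1776 [wait]  node(4,4) S=184.8629 payoff=0.0000 vs cont=0.8958 → 0.8958 [wait]  ⇒ S*(4)=71.8016
t_3: node(3,0) S=61.3312 payoff=49.7188 vs cont=48.8808 → 49.7188 [stop]  node(3,1) S=84.0595 payoff=26.9905 vs cont=29.5147 → 29.5147 [wait]  node(3,2) S=115.2105 payoff=0.0000 vs cont=13.0086 → 13.0086 [wait]  node(3,3) S=157.9055 payoff=0.0000 vs cont=3.6122 → 3.6122 [wait]  ⇒ S*(3)=61.3312
t_2: node(2,0) S=71.8016 payoff=39.2484 vs cont=39.6501 → 39.6501 [wait]  node(2,1) S=98.4100 payoff=12.6400 vs cont=21.3977 → 21.3977 [wait]  node(2,2) S=134.8791 payoff=0.0000 vs cont=8.4250 → 8.4250 [wait]  ⇒ S*(2)=-
t_1: node(1,0) S=84.0595 payoff=26.9905 vs cont=30.6056 → 30.6056 [wait]  node(1,1) S=115.2105 payoff=0.0000 vs cont=15.0359 → 15.0359 [wait]  ⇒ S*(1)=-
t_0: node(0,0) S=98.4100 payoff=12.6400 vs cont=22.9220 → 22.9220 [wait]  ⇒ S*(0)=-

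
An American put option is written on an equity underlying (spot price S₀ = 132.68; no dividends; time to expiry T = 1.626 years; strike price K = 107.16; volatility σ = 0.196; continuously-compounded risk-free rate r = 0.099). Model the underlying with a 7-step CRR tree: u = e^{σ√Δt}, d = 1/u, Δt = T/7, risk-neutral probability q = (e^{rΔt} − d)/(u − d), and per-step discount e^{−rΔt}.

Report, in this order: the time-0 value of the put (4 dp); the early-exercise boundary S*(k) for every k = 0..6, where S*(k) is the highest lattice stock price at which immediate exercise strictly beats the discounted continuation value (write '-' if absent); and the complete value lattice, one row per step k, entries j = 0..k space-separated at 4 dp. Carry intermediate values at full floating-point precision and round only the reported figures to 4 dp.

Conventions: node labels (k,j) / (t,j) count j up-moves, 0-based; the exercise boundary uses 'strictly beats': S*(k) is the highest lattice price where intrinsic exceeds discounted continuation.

price = 1.0506
boundary = - - - - 90.9294 82.7330 90.9294
tree:
1.0506
2.1687 0.3440
4.3732 0.7792 0.0665
8.5721 1.7360 0.1697 0.0000
16.2306 3.7853 0.4335 0.0000 0.0000
24.4270 8.0113 1.1072 0.0000 0.0000 0.0000
31.8845 16.2306 2.8278 0.0000 0.0000 0.0000 0.0000
38.6698 24.4270 7.2222 0.0000 0.0000 0.0000 0.0000 0.0000

Δt=0.23229  u=1.09907  d=0.90986  q=0.59935  discount=0.97727
step 7 (expiry): payoffs max(K−S,0) = 38.6698 24.4270 7.2222 0.0000 0.0000 0.0000 0.0000 0.0000
step 6: (k=6,j=0): S=75.2755, K−S=31.8845, hold=29.4483 ⇒ V=31.8845 exercise | (k=6,j=1): S=90.9294, K−S=16.2306, hold=13.7944 ⇒ V=16.2306 exercise | (k=6,j=2): S=109.8386, K−S=0.0000, hold=2.8278 ⇒ V=2.8278 continue | (k=6,j=3): S=132.6800, K−S=0.0000, hold=0.0000 ⇒ V=0.0000 continue | (k=6,j=4): S=160.2714, K−S=0.0000, hold=0.0000 ⇒ V=0.0000 continue | (k=6,j=5): S=193.6006, K−S=0.0000, hold=0.0000 ⇒ V=0.0000 continue | (k=6,j=6): S=233.8607, K−S=0.0000, hold=0.0000 ⇒ V=0.0000 continue  boundary S*=90.9294
step 5: (k=5,j=0): S=82.7330, K−S=24.4270, hold=21.9908 ⇒ V=24.4270 exercise | (k=5,j=1): S=99.9378, K−S=7.2222, hold=8.0113 ⇒ V=8.0113 continue | (k=5,j=2): S=120.7203, K−S=0.0000, hold=1.1072 ⇒ V=1.1072 continue | (k=5,j=3): S=145.8246, K−S=0.0000, hold=0.0000 ⇒ V=0.0000 continue | (k=5,j=4): S=176.1495, K−S=0.0000, hold=0.0000 ⇒ V=0.0000 continue | (k=5,j=5): S=212.7805, K−S=0.0000, hold=0.0000 ⇒ V=0.0000 continue  boundary S*=82.7330
step 4: (k=4,j=0): S=90.9294, K−S=16.2306, hold=14.2566 ⇒ V=16.2306 exercise | (k=4,j=1): S=109.8386, K−S=0.0000, hold=3.7853 ⇒ V=3.7853 continue | (k=4,j=2): S=132.6800, K−S=0.0000, hold=0.4335 ⇒ V=0.4335 continue | (k=4,j=3): S=160.2714, K−S=0.0000, hold=0.0000 ⇒ V=0.0000 continue | (k=4,j=4): S=193.6006, K−S=0.0000, hold=0.0000 ⇒ V=0.0000 continue  boundary S*=90.9294
step 3: (k=3,j=0): S=99.9378, K−S=7.2222, hold=8.5721 ⇒ V=8.5721 continue | (k=3,j=1): S=120.7203, K−S=0.0000, hold=1.7360 ⇒ V=1.7360 continue | (k=3,j=2): S=145.8246, K−S=0.0000, hold=0.1697 ⇒ V=0.1697 continue | (k=3,j=3): S=176.1495, K−S=0.0000, hold=0.0000 ⇒ V=0.0000 continue  boundary S*=-
step 2: (k=2,j=0): S=109.8386, K−S=0.0000, hold=4.3732 ⇒ V=4.3732 continue | (k=2,j=1): S=132.6800, K−S=0.0000, hold=0.7792 ⇒ V=0.7792 continue | (k=2,j=2): S=160.2714, K−S=0.0000, hold=0.0665 ⇒ V=0.0665 continue  boundary S*=-
step 1: (k=1,j=0): S=120.7203, K−S=0.0000, hold=2.1687 ⇒ V=2.1687 continue | (k=1,j=1): S=145.8246, K−S=0.0000, hold=0.3440 ⇒ V=0.3440 continue  boundary S*=-
step 0: (k=0,j=0): S=132.6800, K−S=0.0000, hold=1.0506 ⇒ V=1.0506 continue  boundary S*=-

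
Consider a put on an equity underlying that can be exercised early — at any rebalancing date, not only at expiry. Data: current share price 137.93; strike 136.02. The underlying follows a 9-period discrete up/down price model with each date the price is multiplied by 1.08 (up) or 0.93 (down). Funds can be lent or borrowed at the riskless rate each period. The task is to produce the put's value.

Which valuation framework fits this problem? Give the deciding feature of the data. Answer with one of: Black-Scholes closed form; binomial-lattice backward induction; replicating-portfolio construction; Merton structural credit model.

Key observation: with exercise allowed before expiry on a discrete up/down model (9 steps from spot 137.93), the strike-136.02 put's value must be rolled back through the tree testing early exercise at each node.

framework: binomial-lattice backward induction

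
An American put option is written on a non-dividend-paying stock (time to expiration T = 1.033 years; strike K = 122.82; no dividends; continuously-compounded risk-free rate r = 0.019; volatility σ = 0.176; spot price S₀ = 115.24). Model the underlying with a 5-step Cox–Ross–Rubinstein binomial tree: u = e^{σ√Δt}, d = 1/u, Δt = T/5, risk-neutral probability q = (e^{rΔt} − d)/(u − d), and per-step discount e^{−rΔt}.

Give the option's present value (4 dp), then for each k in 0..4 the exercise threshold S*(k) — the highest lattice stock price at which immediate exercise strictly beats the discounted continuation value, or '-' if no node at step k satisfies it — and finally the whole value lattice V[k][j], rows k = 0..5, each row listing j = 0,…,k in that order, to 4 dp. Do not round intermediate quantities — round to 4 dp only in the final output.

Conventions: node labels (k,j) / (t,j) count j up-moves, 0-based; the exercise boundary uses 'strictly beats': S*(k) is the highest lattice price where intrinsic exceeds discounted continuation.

price = 11.5171
boundary = - - 98.2015 106.3802 98.2015
tree:
11.5171
17.2378 5.9897
24.6185 10.1251 1.9758
32.1684 16.4398 4.0037 0.0000
39.1378 24.6185 8.1129 0.0000 0.0000
45.5715 32.1684 16.4398 0.0000 0.0000 0.0000

params: Δt=0.20660 u=1.08328 d=0.92312 q=0.50457 e^(-rΔt)=0.99608
t_5 payoffs: 45.5715 32.1684 16.4398 0.0000 0.0000 0.0000
t_4: node(4,0) S=83.6822 payoff=39.1378 vs cont=38.6567 → 39.1378 [stop]  node(4,1) S=98.2015 payoff=24.6185 vs cont=24.1373 → 24.6185 [stop]  node(4,2) S=115.2400 payoff=7.5800 vs cont=8.1129 → 8.1129 [wait]  node(4,3) S=135.2348 payoff=0.0000 vs cont=0.0000 → 0.0000 [wait]  node(4,4) S=158.6988 payoff=0.0000 vs cont=0.0000 → 0.0000 [wait]  ⇒ S*(4)=98.2015
t_3: node(3,0) S=90.6516 payoff=32.1684 vs cont=31.6872 → 32.1684 [stop]  node(3,1) S=106.3802 payoff=16.4398 vs cont=16.2265 → 16.4398 [stop]  node(3,2) S=124.8377 payoff=0.0000 vs cont=4.0037 → 4.0037 [wait]  node(3,3) S=146.4978 payoff=0.0000 vs cont=0.0000 → 0.0000 [wait]  ⇒ S*(3)=106.3802
t_2: node(2,0) S=98.2015 payoff=24.6185 vs cont=24.1373 → 24.6185 [stop]  node(2,1) S=115.2400 payoff=7.5800 vs cont=10.1251 → 10.1251 [wait]  node(2,2) S=135.2348 payoff=0.0000 vs cont=1.9758 → 1.9758 [wait]  ⇒ S*(2)=98.2015
t_1: node(1,0) S=106.3802 payoff=16.4398 vs cont=17.2378 → 17.2378 [wait]  node(1,1) S=124.8377 payoff=0.0000 vs cont=5.9897 → 5.9897 [wait]  ⇒ S*(1)=-
t_0: node(0,0) S=115.2400 payoff=7.5800 vs cont=11.5171 → 11.5171 [wait]  ⇒ S*(0)=-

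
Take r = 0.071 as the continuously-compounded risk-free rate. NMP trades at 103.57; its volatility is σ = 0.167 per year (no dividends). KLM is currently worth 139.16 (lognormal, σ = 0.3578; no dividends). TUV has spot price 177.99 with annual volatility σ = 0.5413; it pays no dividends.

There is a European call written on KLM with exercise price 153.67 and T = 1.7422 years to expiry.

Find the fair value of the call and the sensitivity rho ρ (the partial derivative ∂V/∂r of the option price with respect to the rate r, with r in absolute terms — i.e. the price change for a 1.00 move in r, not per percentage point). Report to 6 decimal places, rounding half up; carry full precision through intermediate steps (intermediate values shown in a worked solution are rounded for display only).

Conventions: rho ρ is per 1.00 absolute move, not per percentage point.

price = 27.381515
ρ = 100.997282

σ√T = 0.3578·√1.7422 = 0.472269
d₁ = (ln(S/K) + (r+σ²/2)T) / (σ√T) = (ln(139.16/153.67) + (0.071+0.3578²/2)·1.7422) / 0.472269 = (-0.099183 + 0.235215) / 0.472269 = 0.288039
d₂ = d₁ − σ√T = 0.288039 − 0.472269 = -0.184229
e^{−rT} = 0.883648
N(d₁) = 0.613342,  N(d₂) = 0.426917
Call price V = S·N(d₁) − K·e^{−rT}·N(d₂) = 85.352633 − 57.971118 = 27.381515
ρ = K·T·e^{−rT}·N(d₂) = 100.997282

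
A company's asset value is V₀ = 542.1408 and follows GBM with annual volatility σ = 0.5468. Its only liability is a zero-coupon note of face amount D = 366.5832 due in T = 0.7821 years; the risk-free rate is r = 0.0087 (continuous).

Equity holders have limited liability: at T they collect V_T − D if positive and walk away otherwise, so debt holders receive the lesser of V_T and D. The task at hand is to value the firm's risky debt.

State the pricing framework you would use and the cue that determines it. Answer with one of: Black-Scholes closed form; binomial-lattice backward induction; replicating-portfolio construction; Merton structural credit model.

Key observation: the data describe a firm's assets (V₀ = 542.1408, GBM) and a single zero-coupon debt of face 366.5832, so credit quantities follow from equity-as-call in the structural model.

framework: Merton structural credit model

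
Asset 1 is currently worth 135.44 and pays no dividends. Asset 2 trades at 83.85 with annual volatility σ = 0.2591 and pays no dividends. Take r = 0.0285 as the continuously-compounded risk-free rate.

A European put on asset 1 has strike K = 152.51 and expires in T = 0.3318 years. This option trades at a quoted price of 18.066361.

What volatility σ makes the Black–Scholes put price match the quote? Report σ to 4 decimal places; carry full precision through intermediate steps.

At σ = 0.2407 the Black–Scholes value reproduces the quote:
σ√T = 0.2407·√0.3318 = 0.138648
d₁ = (ln(S/K) + (r+σ²/2)T) / (σ√T) = (ln(135.44/152.51) + (0.0285+0.2407²/2)·0.3318) / 0.138648 = (-0.118701 + 0.019068) / 0.138648 = -0.718606
d₂ = d₁ − σ√T = -0.718606 − 0.138648 = -0.857254
e^{−rT} = 0.990588
N(−d₁) = 0.763808,  N(−d₂) = 0.804348
V = K·e^{−rT}·N(−d₂) − S·N(−d₁) = 121.516544 − 103.450183 = 18.066361 (matching the quote); vega is positive throughout, so no other σ reproduces this price

sigma = 0.2407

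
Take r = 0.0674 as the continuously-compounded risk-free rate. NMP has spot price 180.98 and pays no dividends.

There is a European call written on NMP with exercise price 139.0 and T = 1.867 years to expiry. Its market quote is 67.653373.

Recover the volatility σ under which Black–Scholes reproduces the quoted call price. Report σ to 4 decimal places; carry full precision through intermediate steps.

At σ = 0.3681 the Black–Scholes value reproduces the quote:
σ√T = 0.3681·√1.867 = 0.502965
d₁ = (ln(S/K) + (r+σ²/2)T) / (σ√T) = (ln(180.98/139.0) + (0.0674+0.3681²/2)·1.867) / 0.502965 = (0.263913 + 0.252323) / 0.502965 = 1.026384
d₂ = d₁ − σ√T = 1.026384 − 0.502965 = 0.523419
e^{−rT} = 0.881760
N(d₁) = 0.847645,  N(d₂) = 0.699659
V = S·N(d₁) − K·e^{−rT}·N(d₂) = 153.406731 − 85.753357 = 67.653373 (matching the quote); vega is positive throughout, so no other σ reproduces this price

sigma = 0.3681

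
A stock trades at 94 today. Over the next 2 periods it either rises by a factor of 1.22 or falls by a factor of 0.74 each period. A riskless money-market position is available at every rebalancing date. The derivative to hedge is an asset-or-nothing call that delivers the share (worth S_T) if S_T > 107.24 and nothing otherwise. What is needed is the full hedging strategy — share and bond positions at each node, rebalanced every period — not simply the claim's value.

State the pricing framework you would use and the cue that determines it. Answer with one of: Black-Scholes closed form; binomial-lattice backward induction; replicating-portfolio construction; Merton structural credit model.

framework: replicating-portfolio construction

Key observation: what is demanded is not a single number but the (Δ, B) position at each node of the 1.22/0.74 tree starting at 94; constructing those positions is the replicating-portfolio method.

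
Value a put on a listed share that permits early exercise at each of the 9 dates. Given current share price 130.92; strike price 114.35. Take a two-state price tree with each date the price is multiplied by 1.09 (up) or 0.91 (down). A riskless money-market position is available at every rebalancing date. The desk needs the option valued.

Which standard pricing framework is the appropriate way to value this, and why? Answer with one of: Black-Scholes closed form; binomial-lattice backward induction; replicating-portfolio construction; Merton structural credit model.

Key observation: with exercise allowed before expiry on a discrete up/down model (9 steps from spot 130.92), the strike-114.35 put's value must be rolled back through the tree testing early exercise at each node.

framework: binomial-lattice backward induction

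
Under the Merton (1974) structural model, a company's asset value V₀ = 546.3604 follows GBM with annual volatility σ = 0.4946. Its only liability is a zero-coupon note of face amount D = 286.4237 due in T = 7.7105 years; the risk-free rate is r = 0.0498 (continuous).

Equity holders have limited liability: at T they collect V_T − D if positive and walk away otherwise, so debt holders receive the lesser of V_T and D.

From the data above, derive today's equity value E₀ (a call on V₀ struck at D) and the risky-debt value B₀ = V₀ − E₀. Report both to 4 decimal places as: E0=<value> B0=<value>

E0=402.6923 B0=143.6681

Apply the equity-as-call identities (strike 286.4237, horizon 7.7105 years):
d₁ = [ln(V₀/D) + (r + σ²/2)T] / (σ√T)
   = [ln(546.3604/286.4237) + (0.0498 + 0.5·0.4946²)·7.7105] / (0.4946·√7.7105)
   = [0.645807 + 1.327089] / 1.373395 = 1.436511
d₂ = d₁ − σ√T = 1.436511 − 1.373395 = 0.063116
N(d₁) = 0.924571,  N(d₂) = 0.525163,  e^(−rT) = 0.681143
E₀ = V₀·N(d₁) − D·e^(−rT)·N(d₂)
   = 546.3604·0.924571 − 286.4237·0.681143·0.525163 = 402.692303
B₀ = V₀ − E₀ = 546.3604 − 402.692303 = 143.668097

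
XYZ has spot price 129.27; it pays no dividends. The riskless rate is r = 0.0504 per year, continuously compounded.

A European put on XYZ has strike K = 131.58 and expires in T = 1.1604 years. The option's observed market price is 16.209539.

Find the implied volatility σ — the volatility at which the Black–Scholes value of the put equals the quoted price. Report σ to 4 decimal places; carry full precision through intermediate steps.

sigma = 0.3451

At σ = 0.3451 the Black–Scholes value reproduces the quote:
σ√T = 0.3451·√1.1604 = 0.371748
d₁ = (ln(S/K) + (r+σ²/2)T) / (σ√T) = (ln(129.27/131.58) + (0.0504+0.3451²/2)·1.1604) / 0.371748 = (-0.017712 + 0.127583) / 0.371748 = 0.295551
d₂ = d₁ − σ√T = 0.295551 − 0.371748 = -0.076197
e^{−rT} = 0.943193
N(−d₁) = 0.383786,  N(−d₂) = 0.530369
V = K·e^{−rT}·N(−d₂) − S·N(−d₁) = 65.821596 − 49.612058 = 16.209539 (matching the quote); vega is positive throughout, so no other σ reproduces this price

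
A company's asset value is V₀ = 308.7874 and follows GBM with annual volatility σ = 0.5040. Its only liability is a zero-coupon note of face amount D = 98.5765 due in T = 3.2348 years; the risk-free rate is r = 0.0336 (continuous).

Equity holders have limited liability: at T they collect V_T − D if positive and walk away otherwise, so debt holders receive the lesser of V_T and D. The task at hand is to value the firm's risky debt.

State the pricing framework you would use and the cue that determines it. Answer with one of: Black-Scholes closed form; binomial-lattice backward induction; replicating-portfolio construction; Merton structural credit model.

Key observation: the asked-for credit quantity lives on the firm's capital structure — asset value, asset volatility, debt face 98.5765 — which is the structural model's domain.

framework: Merton structural credit model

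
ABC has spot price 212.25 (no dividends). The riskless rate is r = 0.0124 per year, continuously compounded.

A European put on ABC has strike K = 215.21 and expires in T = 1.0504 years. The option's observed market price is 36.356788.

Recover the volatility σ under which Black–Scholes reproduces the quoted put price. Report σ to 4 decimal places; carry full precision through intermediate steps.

sigma = 0.4210

At σ = 0.4210 the Black–Scholes value reproduces the quote:
σ√T = 0.421·√1.0504 = 0.431479
d₁ = (ln(S/K) + (r+σ²/2)T) / (σ√T) = (ln(212.25/215.21) + (0.0124+0.421²/2)·1.0504) / 0.431479 = (-0.013849 + 0.106112) / 0.431479 = 0.213829
d₂ = d₁ − σ√T = 0.213829 − 0.431479 = -0.217650
e^{−rT} = 0.987059
N(−d₁) = 0.415340,  N(−d₂) = 0.586149
V = K·e^{−rT}·N(−d₂) − S·N(−d₁) = 124.512788 − 88.156000 = 36.356788 (the observed quote) — the price is monotone increasing in volatility, hence this σ is the only solution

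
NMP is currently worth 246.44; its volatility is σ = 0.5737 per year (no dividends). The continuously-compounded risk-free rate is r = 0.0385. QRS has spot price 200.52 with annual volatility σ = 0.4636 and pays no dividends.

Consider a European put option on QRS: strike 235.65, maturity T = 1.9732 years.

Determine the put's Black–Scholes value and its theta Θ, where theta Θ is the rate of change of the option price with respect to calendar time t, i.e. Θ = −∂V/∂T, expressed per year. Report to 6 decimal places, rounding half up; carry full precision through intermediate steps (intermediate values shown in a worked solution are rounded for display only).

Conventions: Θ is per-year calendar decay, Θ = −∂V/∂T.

price = 62.861709
Θ = -7.268338

σ√T = 0.4636·√1.9732 = 0.651222
d₁ = (ln(S/K) + (r+σ²/2)T) / (σ√T) = (ln(200.52/235.65) + (0.0385+0.4636²/2)·1.9732) / 0.651222 = (-0.161434 + 0.288013) / 0.651222 = 0.194372
d₂ = d₁ − σ√T = 0.194372 − 0.651222 = -0.456850
e^{−rT} = 0.926846
N(−d₁) = 0.422942,  N(−d₂) = 0.676110
Put price V = K·e^{−rT}·N(−d₂) − S·N(−d₁) = 147.670075 − 84.808366 = 62.861709
φ(d₁) = (1/√(2π))·e^{−d₁²/2} = 0.391477
Θ = −S·φ(d₁)·σ/(2√T) + r·K·e^{−rT}·N(−d₂) = −12.953636 + 5.685298 = -7.268338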